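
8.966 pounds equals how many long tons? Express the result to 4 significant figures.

0.004003 long ton

1 lb = 0.000446429 long tons.
Then 8.966 × 0.000446429 ≈ 0.004003 long ton.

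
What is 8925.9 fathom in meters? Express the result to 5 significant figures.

16324 m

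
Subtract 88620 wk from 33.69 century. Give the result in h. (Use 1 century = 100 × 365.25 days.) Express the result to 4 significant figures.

1.464 × 10^7 h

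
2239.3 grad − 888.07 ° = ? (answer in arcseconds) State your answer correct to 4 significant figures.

4.058 × 10^6 arcseconds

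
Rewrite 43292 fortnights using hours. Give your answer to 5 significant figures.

1 fortnight = 336.000 hours.
43292 × 336.000 ≈ 1.4546e+7 h.

1.4546e+7 h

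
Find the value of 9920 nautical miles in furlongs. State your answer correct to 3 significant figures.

91300 furlong

1 nmi = 9.20624 furlong.
So 9920 × 9.20624 ≈ 91300 furlong.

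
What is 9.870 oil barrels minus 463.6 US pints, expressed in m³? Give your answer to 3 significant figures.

9.870 bbl = 1.56920 m³ and 463.6 US pt = 0.219365 m³.
1.56920 − 0.219365 ≈ 1.35 m³.

1.35 cubic meters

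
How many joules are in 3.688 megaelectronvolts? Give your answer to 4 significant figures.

5.909 × 10^-13 joules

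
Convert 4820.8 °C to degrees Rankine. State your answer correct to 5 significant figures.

°R = (°C + 273.15) × 9/5.
Applying the formula gives 9169.1 °R.

9169.1 degrees Rankine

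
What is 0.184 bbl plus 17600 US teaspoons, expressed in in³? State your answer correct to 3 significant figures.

7080 cubic inches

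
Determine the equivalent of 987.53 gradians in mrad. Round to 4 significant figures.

15510 milliradians

1 grad = 15.7080 milliradians.
987.53 × 15.7080 ≈ 15510 mrad.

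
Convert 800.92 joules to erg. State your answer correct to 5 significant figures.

8.0092e+9 ergs

1 J = 1.00000e+7 erg.
Thus 800.92 × 1.00000e+7 ≈ 8.0092e+9 erg.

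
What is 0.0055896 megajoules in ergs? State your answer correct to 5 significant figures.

1 megajoule = 1.00000e+13 ergs.
0.0055896 × 1.00000e+13 ≈ 5.5896e+10 erg.

5.5896e+10 ergs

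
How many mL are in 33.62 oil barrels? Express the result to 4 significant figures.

5.345e+6 milliliters

1 oil barrel = 158987 milliliters.
So 33.62 × 158987 ≈ 5.345e+6 mL.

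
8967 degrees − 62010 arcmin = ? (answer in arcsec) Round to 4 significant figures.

8967 ° = 3.22812e+7 arcsec and 62010 arcmin = 3.72060e+6 arcsec.
3.22812e+7 − 3.72060e+6 ≈ 2.856e+7 arcsec.

2.856e+7 arcsec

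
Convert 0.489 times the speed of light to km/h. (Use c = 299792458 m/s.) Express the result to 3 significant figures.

5.28 × 10^8 km/h

1 speed of light = 1.07925 × 10^9 kilometers per hour.
Thus 0.489 × 1.07925 × 10^9 ≈ 5.28 × 10^8 km/h.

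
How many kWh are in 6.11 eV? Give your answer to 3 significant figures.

1 eV = 4.45049e-26 kWh.
Then 6.11 × 4.45049e-26 ≈ 2.72e-25 kWh.

2.72e-25 kWh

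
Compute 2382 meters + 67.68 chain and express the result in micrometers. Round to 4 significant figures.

2382 m = 2.38200 × 10^9 μm and 67.68 chain = 1.36151 × 10^9 μm.
2.38200 × 10^9 + 1.36151 × 10^9 ≈ 3.744 × 10^9 μm.

3.744 × 10^9 μm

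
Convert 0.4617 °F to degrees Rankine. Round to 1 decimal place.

°R = °F + 459.67.
Applying the formula gives 460.1 °R.

460.1 degrees Rankine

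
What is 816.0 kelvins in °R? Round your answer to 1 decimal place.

°R = K × 9/5.
Applying the formula gives 1468.8 °R.

1468.8 degrees Rankine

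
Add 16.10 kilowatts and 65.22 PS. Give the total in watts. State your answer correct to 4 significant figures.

64070 W

16.10 kW = 16100.0 W and 65.22 PS = 47969.2 W.
16100.0 + 47969.2 ≈ 64070 W.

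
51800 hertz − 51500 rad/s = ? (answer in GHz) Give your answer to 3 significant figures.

51800 Hz = 5.18000 × 10^-5 GHz and 51500 rad/s = 8.19648 × 10^-6 GHz.
5.18000 × 10^-5 − 8.19648 × 10^-6 ≈ 4.36 × 10^-5 GHz.

4.36 × 10^-5 GHz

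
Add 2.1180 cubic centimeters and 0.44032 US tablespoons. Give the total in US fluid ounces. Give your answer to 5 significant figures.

2.1180 cm³ = 0.0716181 US fl oz and 0.44032 US tbsp = 0.220160 US fl oz.
0.0716181 + 0.220160 ≈ 0.29178 US fl oz.

0.29178 US fluid ounces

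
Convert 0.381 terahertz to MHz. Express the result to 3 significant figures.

381000 megahertz

1 terahertz = 1.00000e+6 MHz.
So 0.381 × 1.00000e+6 ≈ 381000 MHz.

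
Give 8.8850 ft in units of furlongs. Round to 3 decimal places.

1 foot = 0.00151515 furlong.
So 8.8850 × 0.00151515 ≈ 0.013 furlong.

0.013 furlong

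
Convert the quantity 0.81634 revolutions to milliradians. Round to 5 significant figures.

5129.2 milliradians

1 revolution = 6283.19 mrad.
0.81634 × 6283.19 ≈ 5129.2 mrad.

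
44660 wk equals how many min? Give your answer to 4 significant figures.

1 wk = 10080.0 minutes.
So 44660 × 10080.0 ≈ 4.502 × 10^8 min.

4.502 × 10^8 min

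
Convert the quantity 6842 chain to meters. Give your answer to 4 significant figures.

137600 meters

1 chain = 20.1168 m.
6842 × 20.1168 ≈ 137600 m.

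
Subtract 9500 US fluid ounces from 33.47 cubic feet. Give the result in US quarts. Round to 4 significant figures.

33.47 ft³ = 1001.49 US qt and 9500 US fl oz = 296.875 US qt.
1001.49 − 296.875 ≈ 704.6 US qt.

704.6 US qt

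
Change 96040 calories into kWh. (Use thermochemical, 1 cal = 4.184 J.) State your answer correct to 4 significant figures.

0.1116 kilowatt-hours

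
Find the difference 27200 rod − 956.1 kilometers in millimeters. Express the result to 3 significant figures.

27200 rod = 1.36794e+8 mm and 956.1 km = 9.56100e+8 mm.
1.36794e+8 − 9.56100e+8 ≈ -8.19e+8 mm.

-8.19e+8 mm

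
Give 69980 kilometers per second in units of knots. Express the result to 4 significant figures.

1 km/s = 1943.84 knots.
69980 × 1943.84 ≈ 1.360e+8 kn.

1.360e+8 knots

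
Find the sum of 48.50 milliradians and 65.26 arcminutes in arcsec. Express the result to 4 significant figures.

13920 arcsec

48.50 mrad = 10003.8 arcsec and 65.26 arcmin = 3915.60 arcsec.
10003.8 + 3915.60 ≈ 13920 arcsec.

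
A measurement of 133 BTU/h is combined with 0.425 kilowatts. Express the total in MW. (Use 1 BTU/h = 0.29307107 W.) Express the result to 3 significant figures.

133 BTU/h = 3.89785 × 10^-5 MW and 0.425 kW = 0.000425000 MW.
3.89785 × 10^-5 + 0.000425000 ≈ 0.000464 MW.

0.000464 MW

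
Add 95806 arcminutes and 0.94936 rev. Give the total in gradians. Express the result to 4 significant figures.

95806 arcmin = 1774.19 grad and 0.94936 rev = 379.744 grad.
1774.19 + 379.744 ≈ 2154 grad.

2154 grad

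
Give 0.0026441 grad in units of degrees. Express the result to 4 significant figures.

0.002380 °

1 grad = 0.900000 °.
So 0.0026441 × 0.900000 ≈ 0.002380 °.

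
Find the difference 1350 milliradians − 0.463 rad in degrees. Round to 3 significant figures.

1350 mrad = 77.3493 ° and 0.463 rad = 26.5279 °.
77.3493 − 26.5279 ≈ 50.8 °.

50.8 °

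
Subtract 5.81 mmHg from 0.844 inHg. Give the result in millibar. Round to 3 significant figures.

20.8 millibar

0.844 inHg = 28.5811 mbar and 5.81 mmHg = 7.74603 mbar.
28.5811 − 7.74603 ≈ 20.8 mbar.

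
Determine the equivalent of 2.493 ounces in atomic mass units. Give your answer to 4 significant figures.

4.256 × 10^25 atomic mass units

1 ounce = 1.70725 × 10^25 u.
Then 2.493 × 1.70725 × 10^25 ≈ 4.256 × 10^25 u.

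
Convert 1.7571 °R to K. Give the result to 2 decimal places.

0.98 kelvins

°R = K × 9/5.
Applying the formula gives 0.98 K.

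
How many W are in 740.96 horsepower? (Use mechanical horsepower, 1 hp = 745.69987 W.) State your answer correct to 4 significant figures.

1 horsepower = 745.700 W.
Then 740.96 × 745.700 ≈ 552500 W.

552500 watts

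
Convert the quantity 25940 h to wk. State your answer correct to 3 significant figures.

154 wk

1 h = 0.00595238 wk.
Then 25940 × 0.00595238 ≈ 154 wk.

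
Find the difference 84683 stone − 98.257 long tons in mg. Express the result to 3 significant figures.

4.38 × 10^11 mg

84683 st = 5.37762 × 10^11 mg and 98.257 long ton = 9.98337 × 10^10 mg.
5.37762 × 10^11 − 9.98337 × 10^10 ≈ 4.38 × 10^11 mg.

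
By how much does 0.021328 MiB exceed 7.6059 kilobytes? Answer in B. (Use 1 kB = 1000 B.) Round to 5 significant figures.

14758 B

0.021328 MiB = 22364.0 B and 7.6059 kB = 7605.90 B.
22364.0 − 7605.90 ≈ 14758 B.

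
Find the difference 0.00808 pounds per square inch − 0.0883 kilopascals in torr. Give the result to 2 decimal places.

0.00808 psi = 0.417857 torr and 0.0883 kPa = 0.662304 torr.
0.417857 − 0.662304 ≈ -0.24 torr.

-0.24 torr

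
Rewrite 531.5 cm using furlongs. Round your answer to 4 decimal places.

0.0264 furlong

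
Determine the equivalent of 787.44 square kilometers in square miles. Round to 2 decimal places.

1 km² = 0.386102 square miles.
So 787.44 × 0.386102 ≈ 304.03 mi².

304.03 mi²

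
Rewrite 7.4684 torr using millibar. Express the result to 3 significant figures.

9.96 mbar

1 torr = 1.33322 millibar.
Then 7.4684 × 1.33322 ≈ 9.96 mbar.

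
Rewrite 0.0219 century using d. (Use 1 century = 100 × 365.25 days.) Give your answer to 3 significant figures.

800 d

1 century = 36525.0 d.
So 0.0219 × 36525.0 ≈ 800 d.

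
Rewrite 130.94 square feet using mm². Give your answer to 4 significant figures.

1.216 × 10^7 mm²

1 ft² = 92903.0 square millimeters.
130.94 × 92903.0 ≈ 1.216 × 10^7 mm².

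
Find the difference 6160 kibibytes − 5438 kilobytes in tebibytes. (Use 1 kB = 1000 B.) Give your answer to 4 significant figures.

7.911e-7 tebibytes

6160 KiB = 5.73695e-6 TiB and 5438 kB = 4.94583e-6 TiB.
5.73695e-6 − 4.94583e-6 ≈ 7.911e-7 TiB.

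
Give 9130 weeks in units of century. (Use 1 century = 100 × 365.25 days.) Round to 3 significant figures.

1 week = 0.000191650 century.
Thus 9130 × 0.000191650 ≈ 1.75 century.

1.75 century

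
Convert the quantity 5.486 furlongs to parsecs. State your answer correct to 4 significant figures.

3.577e-14 parsecs

1 furlong = 6.51941e-15 pc.
So 5.486 × 6.51941e-15 ≈ 3.577e-14 pc.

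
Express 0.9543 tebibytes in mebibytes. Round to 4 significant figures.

1 TiB = 1.04858 × 10^6 mebibytes.
Then 0.9543 × 1.04858 × 10^6 ≈ 1.001 × 10^6 MiB.

1.001 × 10^6 MiB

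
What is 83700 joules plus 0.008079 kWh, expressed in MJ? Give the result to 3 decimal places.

83700 J = 0.0837000 MJ and 0.008079 kWh = 0.0290844 MJ.
0.0837000 + 0.0290844 ≈ 0.113 MJ.

0.113 MJ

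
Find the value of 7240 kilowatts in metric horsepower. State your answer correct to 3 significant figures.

9840 metric horsepower

1 kilowatt = 1.35962 PS.
7240 × 1.35962 ≈ 9840 PS.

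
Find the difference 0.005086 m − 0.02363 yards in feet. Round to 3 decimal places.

0.005086 m = 0.0166864 ft and 0.02363 yd = 0.0708900 ft.
0.0166864 − 0.0708900 ≈ -0.054 ft.

-0.054 feet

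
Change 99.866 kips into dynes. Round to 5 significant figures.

4.4423 × 10^10 dynes

1 kip = 4.44822 × 10^8 dyn.
99.866 × 4.44822 × 10^8 ≈ 4.4423 × 10^10 dyn.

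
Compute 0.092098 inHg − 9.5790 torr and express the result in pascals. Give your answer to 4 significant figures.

0.092098 inHg = 311.880 Pa and 9.5790 torr = 1277.09 Pa.
311.880 − 1277.09 ≈ -965.2 Pa.

-965.2 pascals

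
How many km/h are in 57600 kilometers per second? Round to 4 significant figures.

2.074e+8 km/h

1 km/s = 3600.00 kilometers per hour.
Thus 57600 × 3600.00 ≈ 2.074e+8 km/h.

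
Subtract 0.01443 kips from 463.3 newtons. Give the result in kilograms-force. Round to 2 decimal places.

463.3 N = 47.2435 kgf and 0.01443 kip = 6.54534 kgf.
47.2435 − 6.54534 ≈ 40.70 kgf.

40.70 kilograms-force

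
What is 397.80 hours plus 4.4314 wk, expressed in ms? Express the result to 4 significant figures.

4.112e+9 ms

397.80 h = 1.43208e+9 ms and 4.4314 wk = 2.68011e+9 ms.
1.43208e+9 + 2.68011e+9 ≈ 4.112e+9 ms.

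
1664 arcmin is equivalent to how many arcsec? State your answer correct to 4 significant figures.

1 arcmin = 60.0000 arcseconds.
So 1664 × 60.0000 ≈ 99840 arcsec.

99840 arcsec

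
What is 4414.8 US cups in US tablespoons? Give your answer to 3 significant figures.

70600 US tbsp

1 US cup = 16.0000 US tablespoons.
Thus 4414.8 × 16.0000 ≈ 70600 US tbsp.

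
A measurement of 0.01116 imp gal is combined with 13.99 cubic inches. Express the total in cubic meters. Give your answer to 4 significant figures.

0.01116 imp gal = 5.07344e-5 m³ and 13.99 in³ = 0.000229255 m³.
5.07344e-5 + 0.000229255 ≈ 0.0002800 m³.

0.0002800 m³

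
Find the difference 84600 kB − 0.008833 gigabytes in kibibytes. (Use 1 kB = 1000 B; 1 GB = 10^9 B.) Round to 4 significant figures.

84600 kB = 82617.2 KiB and 0.008833 GB = 8625.98 KiB.
82617.2 − 8625.98 ≈ 73990 KiB.

73990 KiB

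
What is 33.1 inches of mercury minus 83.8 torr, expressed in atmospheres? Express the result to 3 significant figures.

0.996 atm

33.1 inHg = 1.10624 atm and 83.8 torr = 0.110263 atm.
1.10624 − 0.110263 ≈ 0.996 atm.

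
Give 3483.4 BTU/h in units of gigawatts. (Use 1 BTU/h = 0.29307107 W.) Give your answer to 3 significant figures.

1 BTU per hour = 2.93071e-10 GW.
Then 3483.4 × 2.93071e-10 ≈ 1.02e-6 GW.

1.02e-6 gigawatts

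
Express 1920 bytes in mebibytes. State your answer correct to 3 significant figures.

0.00183 MiB

1 B = 9.53674e-7 MiB.
1920 × 9.53674e-7 ≈ 0.00183 MiB.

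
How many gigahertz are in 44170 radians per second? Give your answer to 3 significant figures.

7.03 × 10^-6 gigahertz

1 rad/s = 1.59155 × 10^-10 gigahertz.
So 44170 × 1.59155 × 10^-10 ≈ 7.03 × 10^-6 GHz.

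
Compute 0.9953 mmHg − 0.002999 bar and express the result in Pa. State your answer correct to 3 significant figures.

-167 Pa

0.9953 mmHg = 132.696 Pa and 0.002999 bar = 299.900 Pa.
132.696 − 299.900 ≈ -167 Pa.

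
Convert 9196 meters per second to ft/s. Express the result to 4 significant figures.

1 m/s = 3.28084 ft/s.
So 9196 × 3.28084 ≈ 30170 ft/s.

30170 feet per second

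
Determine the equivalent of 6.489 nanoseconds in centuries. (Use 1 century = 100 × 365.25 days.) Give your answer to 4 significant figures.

2.056 × 10^-18 centuries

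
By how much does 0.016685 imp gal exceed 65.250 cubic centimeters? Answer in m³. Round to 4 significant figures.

1.060e-5 cubic meters

0.016685 imp gal = 7.58515e-5 m³ and 65.250 cm³ = 6.52500e-5 m³.
7.58515e-5 − 6.52500e-5 ≈ 1.060e-5 m³.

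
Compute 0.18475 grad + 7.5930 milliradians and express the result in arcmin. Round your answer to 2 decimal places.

36.08 arcmin

0.18475 grad = 9.97650 arcmin and 7.5930 mrad = 26.1028 arcmin.
9.97650 + 26.1028 ≈ 36.08 arcmin.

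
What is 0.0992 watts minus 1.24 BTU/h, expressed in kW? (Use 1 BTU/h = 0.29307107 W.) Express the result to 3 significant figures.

-0.000264 kW

0.0992 W = 9.92000e-5 kW and 1.24 BTU/h = 0.000363408 kW.
9.92000e-5 − 0.000363408 ≈ -0.000264 kW.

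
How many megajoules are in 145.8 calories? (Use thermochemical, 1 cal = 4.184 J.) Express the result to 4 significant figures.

1 cal = 4.18400e-6 MJ.
Then 145.8 × 4.18400e-6 ≈ 0.0006100 MJ.

0.0006100 MJ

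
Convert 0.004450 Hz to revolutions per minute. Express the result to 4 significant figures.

1 hertz = 60.0000 rpm.
Then 0.004450 × 60.0000 ≈ 0.2670 rpm.

0.2670 revolutions per minute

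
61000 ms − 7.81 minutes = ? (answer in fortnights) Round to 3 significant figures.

-0.000337 fortnight

61000 ms = 5.04299e-5 fortnight and 7.81 min = 0.000387401 fortnight.
5.04299e-5 − 0.000387401 ≈ -0.000337 fortnight.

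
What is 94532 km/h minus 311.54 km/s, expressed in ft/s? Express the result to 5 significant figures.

94532 km/h = 86151.2 ft/s and 311.54 km/s = 1.02211 × 10^6 ft/s.
86151.2 − 1.02211 × 10^6 ≈ -935960 ft/s.

-935960 ft/s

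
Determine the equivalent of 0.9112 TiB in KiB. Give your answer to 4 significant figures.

9.784 × 10^8 kibibytes

1 TiB = 1.07374 × 10^9 KiB.
0.9112 × 1.07374 × 10^9 ≈ 9.784 × 10^8 KiB.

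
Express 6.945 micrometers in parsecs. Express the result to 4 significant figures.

2.251 × 10^-22 parsecs

1 micrometer = 3.24078 × 10^-23 parsecs.
So 6.945 × 3.24078 × 10^-23 ≈ 2.251 × 10^-22 pc.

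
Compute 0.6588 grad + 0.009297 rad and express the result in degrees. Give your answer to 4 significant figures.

1.126 degrees

0.6588 grad = 0.592920 ° and 0.009297 rad = 0.532679 °.
0.592920 + 0.532679 ≈ 1.126 °.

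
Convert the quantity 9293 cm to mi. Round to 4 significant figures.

1 cm = 6.21371e-6 mi.
So 9293 × 6.21371e-6 ≈ 0.05774 mi.

0.05774 mi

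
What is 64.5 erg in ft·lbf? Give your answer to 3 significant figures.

1 erg = 7.37562e-8 foot-pounds.
Then 64.5 × 7.37562e-8 ≈ 4.76e-6 ft·lbf.

4.76e-6 ft·lbf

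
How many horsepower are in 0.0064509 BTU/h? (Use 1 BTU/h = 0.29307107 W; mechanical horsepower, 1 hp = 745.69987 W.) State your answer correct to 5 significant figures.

2.5353e-6 hp

1 BTU/h = 0.000393015 hp.
Then 0.0064509 × 0.000393015 ≈ 2.5353e-6 hp.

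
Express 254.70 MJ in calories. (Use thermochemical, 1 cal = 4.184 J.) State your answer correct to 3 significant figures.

1 megajoule = 239006 cal.
Thus 254.70 × 239006 ≈ 6.09 × 10^7 cal.

6.09 × 10^7 calories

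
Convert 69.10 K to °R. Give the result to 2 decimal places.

°R = K × 9/5.
Applying the formula gives 124.38 °R.

124.38 °R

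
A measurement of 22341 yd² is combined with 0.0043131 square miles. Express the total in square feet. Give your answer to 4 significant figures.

321300 ft²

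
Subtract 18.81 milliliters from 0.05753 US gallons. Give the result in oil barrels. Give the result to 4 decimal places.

0.05753 US gal = 0.00136976 bbl and 18.81 mL = 0.000118311 bbl.
0.00136976 − 0.000118311 ≈ 0.0013 bbl.

0.0013 bbl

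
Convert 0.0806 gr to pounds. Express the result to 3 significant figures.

1.15e-5 lb

1 gr = 0.000142857 pounds.
Thus 0.0806 × 0.000142857 ≈ 1.15e-5 lb.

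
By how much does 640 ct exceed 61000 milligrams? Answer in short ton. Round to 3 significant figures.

640 ct = 0.000141096 short ton and 61000 mg = 6.72410 × 10^-5 short ton.
0.000141096 − 6.72410 × 10^-5 ≈ 7.39 × 10^-5 short ton.

7.39 × 10^-5 short tons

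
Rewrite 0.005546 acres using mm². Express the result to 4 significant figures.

2.244 × 10^7 square millimeters

1 acre = 4.04686 × 10^9 mm².
So 0.005546 × 4.04686 × 10^9 ≈ 2.244 × 10^7 mm².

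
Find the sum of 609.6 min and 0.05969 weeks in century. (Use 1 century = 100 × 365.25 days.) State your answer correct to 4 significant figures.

2.303e-5 centuries

609.6 min = 1.15902e-5 century and 0.05969 wk = 1.14396e-5 century.
1.15902e-5 + 1.14396e-5 ≈ 2.303e-5 century.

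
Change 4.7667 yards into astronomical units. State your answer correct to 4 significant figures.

2.914e-11 au

1 yard = 6.11239e-12 astronomical units.
So 4.7667 × 6.11239e-12 ≈ 2.914e-11 au.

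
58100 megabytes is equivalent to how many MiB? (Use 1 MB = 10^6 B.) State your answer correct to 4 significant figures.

1 megabyte = 0.953674 mebibytes.
Then 58100 × 0.953674 ≈ 55410 MiB.

55410 MiB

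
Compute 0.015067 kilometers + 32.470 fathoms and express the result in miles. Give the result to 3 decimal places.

0.046 mi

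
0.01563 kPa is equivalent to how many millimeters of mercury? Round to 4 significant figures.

1 kilopascal = 7.50062 mmHg.
Then 0.01563 × 7.50062 ≈ 0.1172 mmHg.

0.1172 millimeters of mercury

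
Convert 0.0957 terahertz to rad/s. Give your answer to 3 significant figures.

1 THz = 6.28319e+12 radians per second.
So 0.0957 × 6.28319e+12 ≈ 6.01e+11 rad/s.

6.01e+11 rad/s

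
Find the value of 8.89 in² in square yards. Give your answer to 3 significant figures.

0.00686 yd²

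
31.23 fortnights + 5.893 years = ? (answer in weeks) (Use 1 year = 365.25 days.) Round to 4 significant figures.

31.23 fortnight = 62.4600 wk and 5.893 yr = 307.488 wk.
62.4600 + 307.488 ≈ 369.9 wk.

369.9 wk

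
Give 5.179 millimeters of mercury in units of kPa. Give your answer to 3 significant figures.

0.690 kPa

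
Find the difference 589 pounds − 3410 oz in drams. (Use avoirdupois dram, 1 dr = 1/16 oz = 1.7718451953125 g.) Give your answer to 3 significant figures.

589 lb = 150784 dr and 3410 oz = 54560.0 dr.
150784 − 54560.0 ≈ 96200 dr.

96200 dr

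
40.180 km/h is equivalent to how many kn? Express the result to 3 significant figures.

1 kilometer per hour = 0.539957 kn.
40.180 × 0.539957 ≈ 21.7 kn.

21.7 knots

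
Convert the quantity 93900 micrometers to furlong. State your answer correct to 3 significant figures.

1 micrometer = 4.97097 × 10^-9 furlong.
Thus 93900 × 4.97097 × 10^-9 ≈ 0.000467 furlong.

0.000467 furlongs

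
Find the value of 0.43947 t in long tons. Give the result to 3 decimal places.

1 t = 0.984207 long ton.
Thus 0.43947 × 0.984207 ≈ 0.433 long ton.

0.433 long ton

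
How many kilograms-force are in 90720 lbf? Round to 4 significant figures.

41150 kgf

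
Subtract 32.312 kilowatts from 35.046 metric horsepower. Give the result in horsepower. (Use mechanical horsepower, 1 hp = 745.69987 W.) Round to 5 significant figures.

-8.7645 horsepower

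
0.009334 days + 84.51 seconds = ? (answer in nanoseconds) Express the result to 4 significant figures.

0.009334 d = 8.06458e+11 ns and 84.51 s = 8.45100e+10 ns.
8.06458e+11 + 8.45100e+10 ≈ 8.910e+11 ns.

8.910e+11 nanoseconds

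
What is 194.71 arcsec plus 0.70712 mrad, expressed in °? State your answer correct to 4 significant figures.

194.71 arcsec = 0.0540861 ° and 0.70712 mrad = 0.0405150 °.
0.0540861 + 0.0405150 ≈ 0.09460 °.

0.09460 °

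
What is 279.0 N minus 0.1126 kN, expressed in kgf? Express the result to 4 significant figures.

16.97 kilograms-force

279.0 N = 28.4501 kgf and 0.1126 kN = 11.4820 kgf.
28.4501 − 11.4820 ≈ 16.97 kgf.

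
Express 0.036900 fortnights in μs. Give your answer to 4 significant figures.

4.463e+10 μs

1 fortnight = 1.20960e+12 μs.
Thus 0.036900 × 1.20960e+12 ≈ 4.463e+10 μs.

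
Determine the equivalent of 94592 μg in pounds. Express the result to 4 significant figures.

1 μg = 2.20462e-9 lb.
94592 × 2.20462e-9 ≈ 0.0002085 lb.

0.0002085 pounds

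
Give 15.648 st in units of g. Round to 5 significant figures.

1 st = 6350.29 g.
Thus 15.648 × 6350.29 ≈ 99369 g.

99369 g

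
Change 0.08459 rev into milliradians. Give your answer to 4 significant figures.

531.5 mrad

1 rev = 6283.19 mrad.
So 0.08459 × 6283.19 ≈ 531.5 mrad.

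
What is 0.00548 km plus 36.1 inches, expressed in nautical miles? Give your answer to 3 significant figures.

0.00345 nautical miles

0.00548 km = 0.00295896 nmi and 36.1 in = 0.000495108 nmi.
0.00295896 + 0.000495108 ≈ 0.00345 nmi.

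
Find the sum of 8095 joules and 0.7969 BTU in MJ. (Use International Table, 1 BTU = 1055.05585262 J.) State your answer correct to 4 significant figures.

8095 J = 0.00809500 MJ and 0.7969 BTU = 0.000840774 MJ.
0.00809500 + 0.000840774 ≈ 0.008936 MJ.

0.008936 megajoules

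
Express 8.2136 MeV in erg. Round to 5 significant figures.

1 megaelectronvolt = 1.60218e-6 erg.
8.2136 × 1.60218e-6 ≈ 1.3160e-5 erg.

1.3160e-5 erg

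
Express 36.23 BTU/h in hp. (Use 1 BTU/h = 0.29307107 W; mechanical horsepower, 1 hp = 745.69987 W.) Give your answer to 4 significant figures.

0.01424 hp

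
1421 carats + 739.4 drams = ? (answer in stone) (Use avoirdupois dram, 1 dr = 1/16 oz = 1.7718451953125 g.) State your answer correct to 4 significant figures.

0.2511 st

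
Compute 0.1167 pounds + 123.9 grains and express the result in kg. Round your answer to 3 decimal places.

0.061 kilograms

0.1167 lb = 0.0529342 kg and 123.9 gr = 0.00802858 kg.
0.0529342 + 0.00802858 ≈ 0.061 kg.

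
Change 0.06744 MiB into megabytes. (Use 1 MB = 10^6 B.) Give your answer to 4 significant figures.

0.07072 MB

1 mebibyte = 1.04858 megabytes.
0.06744 × 1.04858 ≈ 0.07072 MB.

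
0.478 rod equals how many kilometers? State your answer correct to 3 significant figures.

1 rod = 0.00502920 km.
0.478 × 0.00502920 ≈ 0.00240 km.

0.00240 kilometers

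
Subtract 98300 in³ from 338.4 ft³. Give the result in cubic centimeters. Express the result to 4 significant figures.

338.4 ft³ = 9.58242e+6 cm³ and 98300 in³ = 1.61085e+6 cm³.
9.58242e+6 − 1.61085e+6 ≈ 7.972e+6 cm³.

7.972e+6 cm³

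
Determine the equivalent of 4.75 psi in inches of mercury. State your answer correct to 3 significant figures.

9.67 inHg

1 psi = 2.03602 inches of mercury.
So 4.75 × 2.03602 ≈ 9.67 inHg.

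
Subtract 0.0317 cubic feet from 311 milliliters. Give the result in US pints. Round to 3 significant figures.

-1.24 US pt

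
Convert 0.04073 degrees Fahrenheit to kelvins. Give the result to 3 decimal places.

K = (°F + 459.67) × 5/9.
Applying the formula gives 255.395 K.

255.395 K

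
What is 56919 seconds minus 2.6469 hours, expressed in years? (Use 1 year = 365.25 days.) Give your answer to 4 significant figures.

0.001502 years

56919 s = 0.00180365 yr and 2.6469 h = 0.000301951 yr.
0.00180365 − 0.000301951 ≈ 0.001502 yr.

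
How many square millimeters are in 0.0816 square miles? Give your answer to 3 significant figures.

1 square mile = 2.58999e+12 mm².
0.0816 × 2.58999e+12 ≈ 2.11e+11 mm².

2.11e+11 mm²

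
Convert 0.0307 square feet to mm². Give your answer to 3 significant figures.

2850 square millimeters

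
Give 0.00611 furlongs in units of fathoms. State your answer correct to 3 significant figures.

0.672 fathom

1 furlong = 110.000 fathoms.
Thus 0.00611 × 110.000 ≈ 0.672 fathom.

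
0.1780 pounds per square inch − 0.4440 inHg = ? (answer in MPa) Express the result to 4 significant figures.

-0.0002763 megapascals

0.1780 psi = 0.00122727 MPa and 0.4440 inHg = 0.00150356 MPa.
0.00122727 − 0.00150356 ≈ -0.0002763 MPa.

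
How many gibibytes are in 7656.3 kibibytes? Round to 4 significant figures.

1 KiB = 9.53674e-7 GiB.
7656.3 × 9.53674e-7 ≈ 0.007302 GiB.

0.007302 gibibytes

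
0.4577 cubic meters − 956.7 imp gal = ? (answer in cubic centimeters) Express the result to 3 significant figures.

0.4577 m³ = 457700 cm³ and 956.7 imp gal = 4.34924 × 10^6 cm³.
457700 − 4.34924 × 10^6 ≈ -3.89 × 10^6 cm³.

-3.89 × 10^6 cubic centimeters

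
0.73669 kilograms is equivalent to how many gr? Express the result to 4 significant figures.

11370 gr

1 kilogram = 15432.4 gr.
Thus 0.73669 × 15432.4 ≈ 11370 gr.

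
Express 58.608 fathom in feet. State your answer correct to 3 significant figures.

352 ft

1 fathom = 6.00000 ft.
58.608 × 6.00000 ≈ 352 ft.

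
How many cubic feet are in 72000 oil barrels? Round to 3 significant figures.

404000 ft³

1 bbl = 5.61458 ft³.
72000 × 5.61458 ≈ 404000 ft³.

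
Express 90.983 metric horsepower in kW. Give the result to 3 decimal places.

66.918 kW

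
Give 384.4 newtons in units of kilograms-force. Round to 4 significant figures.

39.20 kilograms-force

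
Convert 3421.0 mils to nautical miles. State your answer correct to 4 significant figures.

4.692 × 10^-5 nautical miles

1 mil = 1.37149 × 10^-8 nmi.
Thus 3421.0 × 1.37149 × 10^-8 ≈ 4.692 × 10^-5 nmi.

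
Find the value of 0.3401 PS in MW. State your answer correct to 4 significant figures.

1 metric horsepower = 0.000735499 MW.
0.3401 × 0.000735499 ≈ 0.0002501 MW.

0.0002501 megawatts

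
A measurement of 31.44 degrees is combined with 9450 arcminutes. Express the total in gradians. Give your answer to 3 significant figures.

31.44 ° = 34.9333 grad and 9450 arcmin = 175.000 grad.
34.9333 + 175.000 ≈ 210 grad.

210 grad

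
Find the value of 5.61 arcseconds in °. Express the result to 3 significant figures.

0.00156 degrees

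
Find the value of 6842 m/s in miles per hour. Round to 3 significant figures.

1 m/s = 2.23694 mph.
Then 6842 × 2.23694 ≈ 15300 mph.

15300 miles per hour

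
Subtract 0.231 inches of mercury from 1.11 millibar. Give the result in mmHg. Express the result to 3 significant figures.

-5.03 mmHg

1.11 mbar = 0.832568 mmHg and 0.231 inHg = 5.86740 mmHg.
0.832568 − 5.86740 ≈ -5.03 mmHg.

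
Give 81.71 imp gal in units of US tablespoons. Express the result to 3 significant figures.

25100 US tablespoons

1 imp gal = 307.443 US tablespoons.
81.71 × 307.443 ≈ 25100 US tbsp.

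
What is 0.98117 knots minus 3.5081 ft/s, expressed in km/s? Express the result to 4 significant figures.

0.98117 kn = 0.000504757 km/s and 3.5081 ft/s = 0.00106927 km/s.
0.000504757 − 0.00106927 ≈ -0.0005645 km/s.

-0.0005645 kilometers per second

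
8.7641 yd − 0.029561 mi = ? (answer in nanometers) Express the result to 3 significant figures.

8.7641 yd = 8.01389e+9 nm and 0.029561 mi = 4.75738e+10 nm.
8.01389e+9 − 4.75738e+10 ≈ -3.96e+10 nm.

-3.96e+10 nm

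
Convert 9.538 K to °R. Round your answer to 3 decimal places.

°R = K × 9/5.
Applying the formula gives 17.168 °R.

17.168 degrees Rankine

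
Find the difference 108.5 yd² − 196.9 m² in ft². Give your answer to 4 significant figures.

108.5 yd² = 976.500 ft² and 196.9 m² = 2119.41 ft².
976.500 − 2119.41 ≈ -1143 ft².

-1143 ft²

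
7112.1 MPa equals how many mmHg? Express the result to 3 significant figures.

5.33e+7 millimeters of mercury

1 megapascal = 7500.62 millimeters of mercury.
Thus 7112.1 × 7500.62 ≈ 5.33e+7 mmHg.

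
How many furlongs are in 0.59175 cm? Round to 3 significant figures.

2.94e-5 furlongs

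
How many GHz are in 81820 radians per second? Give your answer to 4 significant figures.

1 rad/s = 1.59155 × 10^-10 GHz.
Then 81820 × 1.59155 × 10^-10 ≈ 1.302 × 10^-5 GHz.

1.302 × 10^-5 GHz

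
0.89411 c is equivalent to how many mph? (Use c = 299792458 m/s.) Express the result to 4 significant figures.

1 c = 6.70617 × 10^8 mph.
0.89411 × 6.70617 × 10^8 ≈ 5.996 × 10^8 mph.

5.996 × 10^8 mph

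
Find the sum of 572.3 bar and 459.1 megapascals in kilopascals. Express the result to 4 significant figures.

572.3 bar = 57230.0 kPa and 459.1 MPa = 459100 kPa.
57230.0 + 459100 ≈ 516300 kPa.

516300 kPa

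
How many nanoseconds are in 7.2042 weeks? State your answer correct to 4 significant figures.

4.357 × 10^15 nanoseconds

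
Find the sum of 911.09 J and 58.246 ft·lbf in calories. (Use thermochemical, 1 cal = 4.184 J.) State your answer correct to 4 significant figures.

911.09 J = 217.756 cal and 58.246 ft·lbf = 18.8745 cal.
217.756 + 18.8745 ≈ 236.6 cal.

236.6 cal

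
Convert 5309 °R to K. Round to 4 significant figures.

2949 kelvins

°R = K × 9/5.
Applying the formula gives 2949 K.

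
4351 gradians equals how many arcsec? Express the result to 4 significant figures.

1.410e+7 arcsec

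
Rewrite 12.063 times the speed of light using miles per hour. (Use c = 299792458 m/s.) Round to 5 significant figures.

1 c = 6.706166 × 10^8 miles per hour.
12.063 × 6.706166 × 10^8 ≈ 8.0896 × 10^9 mph.

8.0896 × 10^9 miles per hour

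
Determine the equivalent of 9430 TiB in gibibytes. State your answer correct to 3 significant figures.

9.66e+6 GiB

1 TiB = 1024.00 GiB.
Then 9430 × 1024.00 ≈ 9.66e+6 GiB.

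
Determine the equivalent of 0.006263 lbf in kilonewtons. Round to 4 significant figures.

1 lbf = 0.00444822 kN.
So 0.006263 × 0.00444822 ≈ 2.786 × 10^-5 kN.

2.786 × 10^-5 kN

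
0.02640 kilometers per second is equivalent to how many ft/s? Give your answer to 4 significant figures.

86.61 feet per second

1 kilometer per second = 3280.84 feet per second.
So 0.02640 × 3280.84 ≈ 86.61 ft/s.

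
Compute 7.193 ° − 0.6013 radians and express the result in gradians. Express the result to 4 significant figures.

7.193 ° = 7.99222 grad and 0.6013 rad = 38.2799 grad.
7.99222 − 38.2799 ≈ -30.29 grad.

-30.29 grad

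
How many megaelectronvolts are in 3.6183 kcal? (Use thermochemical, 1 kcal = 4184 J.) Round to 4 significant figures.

9.449 × 10^16 MeV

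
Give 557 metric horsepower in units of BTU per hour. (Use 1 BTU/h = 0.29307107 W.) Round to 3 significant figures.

1 metric horsepower = 2509.63 BTU/h.
Thus 557 × 2509.63 ≈ 1.40e+6 BTU/h.

1.40e+6 BTU/h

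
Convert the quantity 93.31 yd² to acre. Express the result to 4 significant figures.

0.01928 acre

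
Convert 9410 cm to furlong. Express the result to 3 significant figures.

1 centimeter = 4.97097e-5 furlong.
So 9410 × 4.97097e-5 ≈ 0.468 furlong.

0.468 furlong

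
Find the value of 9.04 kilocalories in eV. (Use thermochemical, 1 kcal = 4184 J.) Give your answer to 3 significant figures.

1 kilocalorie = 2.61145 × 10^22 eV.
So 9.04 × 2.61145 × 10^22 ≈ 2.36 × 10^23 eV.

2.36 × 10^23 eV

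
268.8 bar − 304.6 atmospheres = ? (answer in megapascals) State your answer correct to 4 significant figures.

268.8 bar = 26.8800 MPa and 304.6 atm = 30.8636 MPa.
26.8800 − 30.8636 ≈ -3.984 MPa.

-3.984 MPa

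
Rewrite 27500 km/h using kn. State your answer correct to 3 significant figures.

14800 kn

1 km/h = 0.539957 knots.
Thus 27500 × 0.539957 ≈ 14800 kn.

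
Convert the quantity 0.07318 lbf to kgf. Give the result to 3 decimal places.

1 pound-force = 0.453592 kilograms-force.
So 0.07318 × 0.453592 ≈ 0.033 kgf.

0.033 kilograms-force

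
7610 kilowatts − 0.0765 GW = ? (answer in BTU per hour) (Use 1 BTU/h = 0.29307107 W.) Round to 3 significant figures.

-2.35e+8 BTU/h

7610 kW = 2.59664e+7 BTU/h and 0.0765 GW = 2.61029e+8 BTU/h.
2.59664e+7 − 2.61029e+8 ≈ -2.35e+8 BTU/h.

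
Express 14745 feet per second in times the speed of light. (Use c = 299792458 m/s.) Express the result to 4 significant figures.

1.499e-5 times the speed of light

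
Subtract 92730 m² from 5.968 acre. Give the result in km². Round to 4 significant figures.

-0.06858 km²

5.968 acre = 0.0241516 km² and 92730 m² = 0.0927300 km².
0.0241516 − 0.0927300 ≈ -0.06858 km².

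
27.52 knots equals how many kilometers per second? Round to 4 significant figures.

1 kn = 0.000514444 km/s.
Thus 27.52 × 0.000514444 ≈ 0.01416 km/s.

0.01416 kilometers per second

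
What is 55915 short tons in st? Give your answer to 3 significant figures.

1 short ton = 142.857 st.
Thus 55915 × 142.857 ≈ 7.99 × 10^6 st.

7.99 × 10^6 st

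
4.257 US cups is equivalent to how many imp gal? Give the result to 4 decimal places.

1 US cup = 0.0520421 imp gal.
Thus 4.257 × 0.0520421 ≈ 0.2215 imp gal.

0.2215 imp gal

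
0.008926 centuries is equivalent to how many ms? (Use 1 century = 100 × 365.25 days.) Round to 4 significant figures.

1 century = 3.15576 × 10^12 ms.
So 0.008926 × 3.15576 × 10^12 ≈ 2.817 × 10^10 ms.

2.817 × 10^10 ms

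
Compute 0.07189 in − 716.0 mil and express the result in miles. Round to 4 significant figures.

0.07189 in = 1.13463e-6 mi and 716.0 mil = 1.13005e-5 mi.
1.13463e-6 − 1.13005e-5 ≈ -1.017e-5 mi.

-1.017e-5 mi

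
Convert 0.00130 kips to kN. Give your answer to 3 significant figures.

0.00578 kN

1 kip = 4.44822 kN.
Then 0.00130 × 4.44822 ≈ 0.00578 kN.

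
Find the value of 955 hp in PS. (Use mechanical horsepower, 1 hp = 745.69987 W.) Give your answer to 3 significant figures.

968 metric horsepower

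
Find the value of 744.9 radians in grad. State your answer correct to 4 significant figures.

1 rad = 63.6620 grad.
So 744.9 × 63.6620 ≈ 47420 grad.

47420 grad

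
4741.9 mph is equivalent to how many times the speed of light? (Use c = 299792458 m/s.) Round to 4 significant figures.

7.071 × 10^-6 times the speed of light

1 mile per hour = 1.49116 × 10^-9 times the speed of light.
So 4741.9 × 1.49116 × 10^-9 ≈ 7.071 × 10^-6 c.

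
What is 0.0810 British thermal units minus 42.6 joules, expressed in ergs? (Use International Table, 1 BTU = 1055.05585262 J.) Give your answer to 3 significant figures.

0.0810 BTU = 8.54595e+8 erg and 42.6 J = 4.26000e+8 erg.
8.54595e+8 − 4.26000e+8 ≈ 4.29e+8 erg.

4.29e+8 ergs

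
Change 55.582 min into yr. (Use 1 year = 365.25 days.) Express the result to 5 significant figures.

1 minute = 1.90129e-6 yr.
55.582 × 1.90129e-6 ≈ 0.00010568 yr.

0.00010568 years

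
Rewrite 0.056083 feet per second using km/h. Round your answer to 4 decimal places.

0.0615 km/h

1 foot per second = 1.09728 km/h.
0.056083 × 1.09728 ≈ 0.0615 km/h.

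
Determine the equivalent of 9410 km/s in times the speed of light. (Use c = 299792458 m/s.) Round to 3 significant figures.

0.0314 times the speed of light

1 kilometer per second = 3.33564e-6 times the speed of light.
Thus 9410 × 3.33564e-6 ≈ 0.0314 c.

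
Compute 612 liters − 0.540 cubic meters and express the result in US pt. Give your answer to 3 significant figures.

612 L = 1293.39 US pt and 0.540 m³ = 1141.22 US pt.
1293.39 − 1141.22 ≈ 152 US pt.

152 US pt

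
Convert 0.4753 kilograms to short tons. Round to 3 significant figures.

0.000524 short ton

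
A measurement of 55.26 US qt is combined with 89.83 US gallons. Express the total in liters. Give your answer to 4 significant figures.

392.3 L

55.26 US qt = 52.2955 L and 89.83 US gal = 340.044 L.
52.2955 + 340.044 ≈ 392.3 L.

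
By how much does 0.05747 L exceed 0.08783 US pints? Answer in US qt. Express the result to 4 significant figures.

0.05747 L = 0.0607279 US qt and 0.08783 US pt = 0.0439150 US qt.
0.0607279 − 0.0439150 ≈ 0.01681 US qt.

0.01681 US qt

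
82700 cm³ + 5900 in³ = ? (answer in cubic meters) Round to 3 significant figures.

0.179 m³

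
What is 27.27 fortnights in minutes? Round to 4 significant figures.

549800 min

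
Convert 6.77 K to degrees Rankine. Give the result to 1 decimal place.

12.2 degrees Rankine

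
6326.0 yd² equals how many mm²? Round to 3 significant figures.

5.29e+9 square millimeters

1 square yard = 836127 mm².
Thus 6326.0 × 836127 ≈ 5.29e+9 mm².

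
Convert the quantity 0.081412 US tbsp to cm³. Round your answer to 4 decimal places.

1 US tablespoon = 14.7868 cm³.
0.081412 × 14.7868 ≈ 1.2038 cm³.

1.2038 cm³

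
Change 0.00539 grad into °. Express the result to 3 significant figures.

0.00485 °

1 grad = 0.900000 degrees.
Then 0.00539 × 0.900000 ≈ 0.00485 °.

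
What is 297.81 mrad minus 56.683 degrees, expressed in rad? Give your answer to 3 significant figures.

297.81 mrad = 0.297810 rad and 56.683 ° = 0.989305 rad.
0.297810 − 0.989305 ≈ -0.691 rad.

-0.691 rad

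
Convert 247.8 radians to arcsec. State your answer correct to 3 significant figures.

5.11 × 10^7 arcsec

1 rad = 206265 arcseconds.
Thus 247.8 × 206265 ≈ 5.11 × 10^7 arcsec.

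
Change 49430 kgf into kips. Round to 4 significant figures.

1 kilogram-force = 0.00220462 kip.
Thus 49430 × 0.00220462 ≈ 109.0 kip.

109.0 kip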